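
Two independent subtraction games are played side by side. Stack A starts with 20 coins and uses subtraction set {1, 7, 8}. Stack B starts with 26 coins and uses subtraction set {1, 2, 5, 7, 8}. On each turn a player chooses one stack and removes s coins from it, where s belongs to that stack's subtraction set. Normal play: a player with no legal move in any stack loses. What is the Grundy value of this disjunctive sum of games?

3

Stack A, S = {1, 7, 8}:
G(0) = 0
G(1) = mex{0} = 1
G(2) = mex{1} = 0
G(3) = mex{0} = 1
G(4) = mex{1} = 0
G(5) = mex{0} = 1
G(6) = mex{1} = 0
G(7) = mex{0,0} = 1
G(8) = mex{1,1,0} = 2
G(9) = mex{2,0,1} = 3
G(10) = mex{3,1,0} = 2
G(11) = mex{2,0,1} = 3
G(12) = mex{3,1,0} = 2
G(13) = mex{2,0,1} = 3
G(14) = mex{3,1,0} = 2
G(15) = mex{2,2,1} = 0
G(16) = mex{0,3,2} = 1
G(17) = mex{1,2,3} = 0
G(18) = mex{0,3,2} = 1
G(19) = mex{1,2,3} = 0
G(20) = mex{0,3,2} = 1
G_A(20) = 1.
Stack B, S = {1, 2, 5, 7, 8}:
n :  0  1  2  3  4  5  6  7  8  9 10 11 12 13 14 15 16 17 18 19 20 21 22 23 24 25 26
G :  0  1  2  0  1  2  0  1  2  0  1  2  0  1  2  0  1  2  0  1  2  0  1  2  0  1  2
G_B(26) = 2.
Combined Grundy value = 1 ⊕ 2 = 3.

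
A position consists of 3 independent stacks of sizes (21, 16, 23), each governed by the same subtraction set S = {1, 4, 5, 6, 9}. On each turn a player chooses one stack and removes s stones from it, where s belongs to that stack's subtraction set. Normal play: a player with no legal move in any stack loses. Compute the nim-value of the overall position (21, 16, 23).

2

All stacks use S = {1, 4, 5, 6, 9}:
G(0) = 0
G(1) = mex{0} = 1
G(2) = mex{1} = 0
G(3) = mex{0} = 1
G(4) = mex{1,0} = 2
G(5) = mex{2,1,0} = 3
G(6) = mex{3,0,1,0} = 2
G(7) = mex{2,1,0,1} = 3
G(8) = mex{3,2,1,0} = 4
G(9) = mex{4,3,2,1,0} = 5
G(10) = mex{5,2,3,2,1} = 0
G(11) = mex{0,3,2,3,0} = 1
G(12) = mex{1,4,3,2,1} = 0
G(13) = mex{0,5,4,3,2} = 1
G(14) = mex{1,0,5,4,3} = 2
G(15) = mex{2,1,0,5,2} = 3
G(16) = mex{3,0,1,0,3} = 2
G(17) = mex{2,1,0,1,4} = 3
G(18) = mex{3,2,1,0,5} = 4
G(19) = mex{4,3,2,1,0} = 5
G(20) = mex{5,2,3,2,1} = 0
G(21) = mex{0,3,2,3,0} = 1
G(22) = mex{1,4,3,2,1} = 0
G(23) = mex{0,5,4,3,2} = 1
Stack A: G(21) = 1.
Stack B: G(16) = 2.
Stack C: G(23) = 1.
Combined Grundy value = 1 ⊕ 2 ⊕ 1 = 2.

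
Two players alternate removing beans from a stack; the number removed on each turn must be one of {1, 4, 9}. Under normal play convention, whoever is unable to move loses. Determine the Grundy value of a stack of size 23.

1

G(0) = 0
G(1) = mex{0} = 1
G(2) = mex{1} = 0
G(3) = mex{0} = 1
G(4) = mex{1,0} = 2
G(5) = mex{2,1} = 0
G(6) = mex{0,0} = 1
G(7) = mex{1,1} = 0
G(8) = mex{0,2} = 1
G(9) = mex{1,0,0} = 2
G(10) = mex{2,1,1} = 0
G(11) = mex{0,0,0} = 1
G(12) = mex{1,1,1} = 0
G(13) = mex{0,2,2} = 1
G(14) = mex{1,0,0} = 2
G(15) = mex{2,1,1} = 0
G(16) = mex{0,0,0} = 1
G(17) = mex{1,1,1} = 0
G(18) = mex{0,2,2} = 1
G(19) = mex{1,0,0} = 2
G(20) = mex{2,1,1} = 0
G(21) = mex{0,0,0} = 1
G(22) = mex{1,1,1} = 0
G(23) = mex{0,2,2} = 1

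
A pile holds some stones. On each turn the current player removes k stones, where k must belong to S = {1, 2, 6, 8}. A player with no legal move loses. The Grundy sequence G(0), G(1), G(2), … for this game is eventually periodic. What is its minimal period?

G(0) = 0
G(1) = mex{0} = 1
G(2) = mex{1,0} = 2
G(3) = mex{2,1} = 0
G(4) = mex{0,2} = 1
G(5) = mex{1,0} = 2
G(6) = mex{2,1,0} = 3
G(7) = mex{3,2,1} = 0
G(8) = mex{0,3,2,0} = 1
G(9) = mex{1,0,0,1} = 2
G(10) = mex{2,1,1,2} = 0
G(11) = mex{0,2,2,0} = 1
G(12) = mex{1,0,3,1} = 2
G(13) = mex{2,1,0,2} = 3
G(14) = mex{3,2,1,3} = 0
G(15) = mex{0,3,2,0} = 1
G(16) = mex{1,0,0,1} = 2
G(n+7) = G(n) holds for n = 0,…,7 (a full window of length max(S) = 8), so the sequence is purely periodic with period 7.

7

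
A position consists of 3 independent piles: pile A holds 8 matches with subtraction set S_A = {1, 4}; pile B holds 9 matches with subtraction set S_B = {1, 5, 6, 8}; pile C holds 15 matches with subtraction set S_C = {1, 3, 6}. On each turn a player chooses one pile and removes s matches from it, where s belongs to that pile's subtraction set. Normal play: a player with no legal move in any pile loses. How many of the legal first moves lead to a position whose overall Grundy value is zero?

Pile A, S = {1, 4}:
G(0) = 0
G(1) = mex{0} = 1
G(2) = mex{1} = 0
G(3) = mex{0} = 1
G(4) = mex{1,0} = 2
G(5) = mex{2,1} = 0
G(6) = mex{0,0} = 1
G(7) = mex{1,1} = 0
G(8) = mex{0,2} = 1
G_A(8) = 1.
Pile B, S = {1, 5, 6, 8}:
G(0) = 0
G(1) = mex{0} = 1
G(2) = mex{1} = 0
G(3) = mex{0} = 1
G(4) = mex{1} = 0
G(5) = mex{0,0} = 1
G(6) = mex{1,1,0} = 2
G(7) = mex{2,0,1} = 3
G(8) = mex{3,1,0,0} = 2
G(9) = mex{2,0,1,1} = 3
G_B(9) = 3.
Pile C, S = {1, 3, 6}:
n :  0  1  2  3  4  5  6  7  8  9 10 11 12 13 14 15
G :  0  1  0  1  0  1  2  3  2  0  1  0  1  0  1  2
G_C(15) = 2.
Combined Grundy value = 1 ⊕ 3 ⊕ 2 = 0.
A winning move leaves total XOR = 0, i.e. changes one component's Grundy value g to g ⊕ X where X is the current total.
Pile A: target g' = 1⊕0 = 1, but every legal move changes the Grundy value (mex property), so 0 moves.
Pile B: target g' = 3⊕0 = 3, but every legal move changes the Grundy value (mex property), so 0 moves.
Pile C: target g' = 2⊕0 = 2, but every legal move changes the Grundy value (mex property), so 0 moves.

0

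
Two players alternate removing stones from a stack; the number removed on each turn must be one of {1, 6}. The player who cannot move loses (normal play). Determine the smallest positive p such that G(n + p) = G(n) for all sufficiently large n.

n :  0  1  2  3  4  5  6  7  8  9 10 11 12 13 14 15
G :  0  1  0  1  0  1  2  0  1  0  1  0  1  2  0  1
G(n+7) = G(n) holds for n = 0,…,5 (a full window of length max(S) = 6), so the sequence is purely periodic with period 7.

7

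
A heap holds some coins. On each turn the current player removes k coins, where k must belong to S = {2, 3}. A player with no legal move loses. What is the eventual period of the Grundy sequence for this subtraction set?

n :  0  1  2  3  4  5  6  7  8  9 10 11 12 13 14
G :  0  0  1  1  2  0  0  1  1  2  0  0  1  1  2
G(n+5) = G(n) holds for n = 0,…,2 (a full window of length max(S) = 3), so the sequence is purely periodic with period 5.

5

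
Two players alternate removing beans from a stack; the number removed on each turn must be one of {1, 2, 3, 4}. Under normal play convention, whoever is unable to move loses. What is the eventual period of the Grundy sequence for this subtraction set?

5

G(0) = 0
G(1) = mex{0} = 1
G(2) = mex{1,0} = 2
G(3) = mex{2,1,0} = 3
G(4) = mex{3,2,1,0} = 4
G(5) = mex{4,3,2,1} = 0
G(6) = mex{0,4,3,2} = 1
G(7) = mex{1,0,4,3} = 2
G(8) = mex{2,1,0,4} = 3
G(9) = mex{3,2,1,0} = 4
G(10) = mex{4,3,2,1} = 0
G(11) = mex{0,4,3,2} = 1
G(12) = mex{1,0,4,3} = 2
G(13) = mex{2,1,0,4} = 3
G(14) = mex{3,2,1,0} = 4
G(n+5) = G(n) holds for n = 0,…,3 (a full window of length max(S) = 4), so the sequence is purely periodic with period 5.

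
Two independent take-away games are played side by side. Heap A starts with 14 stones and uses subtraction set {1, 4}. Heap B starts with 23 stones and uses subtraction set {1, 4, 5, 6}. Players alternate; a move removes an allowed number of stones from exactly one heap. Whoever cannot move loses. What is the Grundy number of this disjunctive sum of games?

1

Heap A, S = {1, 4}:
n :  0  1  2  3  4  5  6  7  8  9 10 11 12 13 14
G :  0  1  0  1  2  0  1  0  1  2  0  1  0  1  2
G_A(14) = 2.
Heap B, S = {1, 4, 5, 6}:
G(0) = 0
G(1) = mex{0} = 1
G(2) = mex{1} = 0
G(3) = mex{0} = 1
G(4) = mex{1,0} = 2
G(5) = mex{2,1,0} = 3
G(6) = mex{3,0,1,0} = 2
G(7) = mex{2,1,0,1} = 3
G(8) = mex{3,2,1,0} = 4
G(9) = mex{4,3,2,1} = 0
G(10) = mex{0,2,3,2} = 1
G(11) = mex{1,3,2,3} = 0
G(12) = mex{0,4,3,2} = 1
G(13) = mex{1,0,4,3} = 2
G(14) = mex{2,1,0,4} = 3
G(15) = mex{3,0,1,0} = 2
G(16) = mex{2,1,0,1} = 3
G(17) = mex{3,2,1,0} = 4
G(18) = mex{4,3,2,1} = 0
G(19) = mex{0,2,3,2} = 1
G(20) = mex{1,3,2,3} = 0
G(21) = mex{0,4,3,2} = 1
G(22) = mex{1,0,4,3} = 2
G(23) = mex{2,1,0,4} = 3
G_B(23) = 3.
Combined Grundy value = 2 ⊕ 3 = 1.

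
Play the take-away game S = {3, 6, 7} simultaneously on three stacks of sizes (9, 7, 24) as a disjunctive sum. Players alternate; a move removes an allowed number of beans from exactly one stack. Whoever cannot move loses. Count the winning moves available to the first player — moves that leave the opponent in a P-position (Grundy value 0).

All stacks use S = {3, 6, 7}:
n :  0  1  2  3  4  5  6  7  8  9 10 11 12 13 14 15 16 17 18 19 20 21 22 23 24
G :  0  0  0  1  1  1  2  2  2  3  0  0  0  1  1  1  2  2  2  3  0  0  0  1  1
Stack A: G(9) = 3.
Stack B: G(7) = 2.
Stack C: G(24) = 1.
Combined Grundy value = 3 ⊕ 2 ⊕ 1 = 0.
A winning move leaves total XOR = 0, i.e. changes one component's Grundy value g to g ⊕ X where X is the current total.
Stack A: target g' = 3⊕0 = 3, but every legal move changes the Grundy value (mex property), so 0 moves.
Stack B: target g' = 2⊕0 = 2, but every legal move changes the Grundy value (mex property), so 0 moves.
Stack C: target g' = 1⊕0 = 1, but every legal move changes the Grundy value (mex property), so 0 moves.

0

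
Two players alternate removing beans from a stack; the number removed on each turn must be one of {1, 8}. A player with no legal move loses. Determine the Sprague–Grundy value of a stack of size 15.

0

G(0) = 0
G(1) = mex{0} = 1
G(2) = mex{1} = 0
G(3) = mex{0} = 1
G(4) = mex{1} = 0
G(5) = mex{0} = 1
G(6) = mex{1} = 0
G(7) = mex{0} = 1
G(8) = mex{1,0} = 2
G(9) = mex{2,1} = 0
G(10) = mex{0,0} = 1
G(11) = mex{1,1} = 0
G(12) = mex{0,0} = 1
G(13) = mex{1,1} = 0
G(14) = mex{0,0} = 1
G(15) = mex{1,1} = 0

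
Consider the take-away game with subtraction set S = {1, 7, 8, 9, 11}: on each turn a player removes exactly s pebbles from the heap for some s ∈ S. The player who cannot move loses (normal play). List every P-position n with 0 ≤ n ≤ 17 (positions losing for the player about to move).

0, 2, 4, 6, 16

n :  0  1  2  3  4  5  6  7  8  9 10 11 12 13 14 15 16 17
G :  0  1  0  1  0  1  0  1  2  3  2  3  2  3  2  3  0  1
P-positions are exactly the n with G(n) = 0.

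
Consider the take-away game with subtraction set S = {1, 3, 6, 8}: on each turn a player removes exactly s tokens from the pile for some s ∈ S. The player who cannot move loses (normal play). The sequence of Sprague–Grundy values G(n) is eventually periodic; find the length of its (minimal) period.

9

n :  0  1  2  3  4  5  6  7  8  9 10 11 12 13 14 15 16 17 18 19
G :  0  1  0  1  0  1  2  3  2  0  1  0  1  0  1  2  3  2  0  1
G(n+9) = G(n) holds for n = 0,…,7 (a full window of length max(S) = 8), so the sequence is purely periodic with period 9.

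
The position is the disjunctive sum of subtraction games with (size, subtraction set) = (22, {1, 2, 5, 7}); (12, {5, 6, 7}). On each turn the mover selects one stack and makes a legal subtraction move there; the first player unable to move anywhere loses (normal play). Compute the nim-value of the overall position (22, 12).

Stack A, S = {1, 2, 5, 7}:
G(0) = 0
G(1) = mex{0} = 1
G(2) = mex{1,0} = 2
G(3) = mex{2,1} = 0
G(4) = mex{0,2} = 1
G(5) = mex{1,0,0} = 2
G(6) = mex{2,1,1} = 0
G(7) = mex{0,2,2,0} = 1
G(8) = mex{1,0,0,1} = 2
G(9) = mex{2,1,1,2} = 0
G(10) = mex{0,2,2,0} = 1
G(11) = mex{1,0,0,1} = 2
G(12) = mex{2,1,1,2} = 0
G(13) = mex{0,2,2,0} = 1
G(14) = mex{1,0,0,1} = 2
G(15) = mex{2,1,1,2} = 0
G(16) = mex{0,2,2,0} = 1
G(17) = mex{1,0,0,1} = 2
G(18) = mex{2,1,1,2} = 0
G(19) = mex{0,2,2,0} = 1
G(20) = mex{1,0,0,1} = 2
G(21) = mex{2,1,1,2} = 0
G(22) = mex{0,2,2,0} = 1
G_A(22) = 1.
Stack B, S = {5, 6, 7}:
n :  0  1  2  3  4  5  6  7  8  9 10 11 12
G :  0  0  0  0  0  1  1  1  1  1  2  2  0
G_B(12) = 0.
Combined Grundy value = 1 ⊕ 0 = 1.

1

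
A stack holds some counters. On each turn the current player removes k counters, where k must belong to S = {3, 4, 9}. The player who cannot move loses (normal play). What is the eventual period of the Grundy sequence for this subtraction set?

13

n :  0  1  2  3  4  5  6  7  8  9 10 11 12 13 14 15 16 17 18 19 20 21 22 23 24 25 26 27
G :  0  0  0  1  1  1  2  0  0  3  1  1  2  0  0  0  1  1  1  2  0  0  3  1  1  2  0  0
G(n+13) = G(n) holds for n = 0,…,8 (a full window of length max(S) = 9), so the sequence is purely periodic with period 13.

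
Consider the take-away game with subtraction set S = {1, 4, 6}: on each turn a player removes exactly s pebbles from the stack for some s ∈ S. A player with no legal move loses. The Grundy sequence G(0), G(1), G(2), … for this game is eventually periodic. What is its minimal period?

5

n :  0  1  2  3  4  5  6  7  8  9 10 11 12 13 14
G :  0  1  0  1  2  0  1  0  1  2  0  1  0  1  2
G(n+5) = G(n) holds for n = 0,…,5 (a full window of length max(S) = 6), so the sequence is purely periodic with period 5.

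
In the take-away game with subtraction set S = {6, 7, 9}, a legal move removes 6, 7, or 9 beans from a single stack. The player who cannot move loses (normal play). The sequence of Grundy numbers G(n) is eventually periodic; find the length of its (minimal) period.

15

n :  0  1  2  3  4  5  6  7  8  9 10 11 12 13 14 15 16 17 18 19 20 21 22 23 24 25 26 27 28 29 30 31
G :  0  0  0  0  0  0  1  1  1  1  1  1  2  2  2  0  0  0  0  0  0  1  1  1  1  1  1  2  2  2  0  0
G(n+15) = G(n) holds for n = 0,…,8 (a full window of length max(S) = 9), so the sequence is purely periodic with period 15.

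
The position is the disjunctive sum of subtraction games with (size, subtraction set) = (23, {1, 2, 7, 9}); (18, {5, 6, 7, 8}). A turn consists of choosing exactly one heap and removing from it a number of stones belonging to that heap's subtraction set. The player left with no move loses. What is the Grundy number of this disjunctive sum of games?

0

Heap A, S = {1, 2, 7, 9}:
G(0) = 0
G(1) = mex{0} = 1
G(2) = mex{1,0} = 2
G(3) = mex{2,1} = 0
G(4) = mex{0,2} = 1
G(5) = mex{1,0} = 2
G(6) = mex{2,1} = 0
G(7) = mex{0,2,0} = 1
G(8) = mex{1,0,1} = 2
G(9) = mex{2,1,2,0} = 3
G(10) = mex{3,2,0,1} = 4
G(11) = mex{4,3,1,2} = 0
G(12) = mex{0,4,2,0} = 1
G(13) = mex{1,0,0,1} = 2
G(14) = mex{2,1,1,2} = 0
G(15) = mex{0,2,2,0} = 1
G(16) = mex{1,0,3,1} = 2
G(17) = mex{2,1,4,2} = 0
G(18) = mex{0,2,0,3} = 1
G(19) = mex{1,0,1,4} = 2
G(20) = mex{2,1,2,0} = 3
G(21) = mex{3,2,0,1} = 4
G(22) = mex{4,3,1,2} = 0
G(23) = mex{0,4,2,0} = 1
G_A(23) = 1.
Heap B, S = {5, 6, 7, 8}:
n :  0  1  2  3  4  5  6  7  8  9 10 11 12 13 14 15 16 17 18
G :  0  0  0  0  0  1  1  1  1  1  2  2  2  0  0  0  0  0  1
G_B(18) = 1.
Combined Grundy value = 1 ⊕ 1 = 0.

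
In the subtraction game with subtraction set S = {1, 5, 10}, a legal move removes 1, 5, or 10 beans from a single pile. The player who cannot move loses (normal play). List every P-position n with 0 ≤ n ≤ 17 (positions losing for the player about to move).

n :  0  1  2  3  4  5  6  7  8  9 10 11 12 13 14 15 16 17
G :  0  1  0  1  0  1  0  1  0  1  2  3  2  3  2  0  1  0
P-positions are exactly the n with G(n) = 0.

0, 2, 4, 6, 8, 15, 17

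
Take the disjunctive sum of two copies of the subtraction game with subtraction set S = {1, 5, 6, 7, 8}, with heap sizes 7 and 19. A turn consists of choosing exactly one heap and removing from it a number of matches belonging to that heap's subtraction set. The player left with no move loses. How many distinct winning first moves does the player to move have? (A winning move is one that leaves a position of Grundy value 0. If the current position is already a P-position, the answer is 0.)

All heaps use S = {1, 5, 6, 7, 8}:
n :  0  1  2  3  4  5  6  7  8  9 10 11 12 13 14 15 16 17 18 19
G :  0  1  0  1  0  1  2  3  2  3  2  3  4  0  1  0  1  0  1  2
Heap A: G(7) = 3.
Heap B: G(19) = 2.
Combined Grundy value = 3 ⊕ 2 = 1.
A winning move leaves total XOR = 0, i.e. changes one component's Grundy value g to g ⊕ X where X is the current total.
Heap A: need g' = 3⊕1 = 2. Options: 7−1→G=2, 7−5→G=0, 7−6→G=1, 7−7→G=0. Hits: 1.
Heap B: need g' = 2⊕1 = 3. Options: 19−1→G=1, 19−5→G=1, 19−6→G=0, 19−7→G=4, 19−8→G=3. Hits: 1.

2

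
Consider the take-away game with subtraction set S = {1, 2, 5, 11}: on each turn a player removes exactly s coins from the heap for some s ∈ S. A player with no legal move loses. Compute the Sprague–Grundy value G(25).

G(0) = 0
G(1) = mex{0} = 1
G(2) = mex{1,0} = 2
G(3) = mex{2,1} = 0
G(4) = mex{0,2} = 1
G(5) = mex{1,0,0} = 2
G(6) = mex{2,1,1} = 0
G(7) = mex{0,2,2} = 1
G(8) = mex{1,0,0} = 2
G(9) = mex{2,1,1} = 0
G(10) = mex{0,2,2} = 1
G(11) = mex{1,0,0,0} = 2
G(12) = mex{2,1,1,1} = 0
G(13) = mex{0,2,2,2} = 1
G(14) = mex{1,0,0,0} = 2
G(15) = mex{2,1,1,1} = 0
G(16) = mex{0,2,2,2} = 1
G(17) = mex{1,0,0,0} = 2
G(18) = mex{2,1,1,1} = 0
G(19) = mex{0,2,2,2} = 1
G(20) = mex{1,0,0,0} = 2
G(21) = mex{2,1,1,1} = 0
G(22) = mex{0,2,2,2} = 1
G(23) = mex{1,0,0,0} = 2
G(24) = mex{2,1,1,1} = 0
G(25) = mex{0,2,2,2} = 1

1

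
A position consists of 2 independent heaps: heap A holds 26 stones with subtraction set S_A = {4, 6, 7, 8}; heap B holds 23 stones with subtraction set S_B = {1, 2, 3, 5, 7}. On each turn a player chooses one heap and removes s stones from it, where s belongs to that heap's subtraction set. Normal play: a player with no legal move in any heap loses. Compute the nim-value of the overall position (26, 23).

Heap A, S = {4, 6, 7, 8}:
G(0) = 0
G(1) = mex{} = 0
G(2) = mex{} = 0
G(3) = mex{} = 0
G(4) = mex{0} = 1
G(5) = mex{0} = 1
G(6) = mex{0,0} = 1
G(7) = mex{0,0,0} = 1
G(8) = mex{1,0,0,0} = 2
G(9) = mex{1,0,0,0} = 2
G(10) = mex{1,1,0,0} = 2
G(11) = mex{1,1,1,0} = 2
G(12) = mex{2,1,1,1} = 0
G(13) = mex{2,1,1,1} = 0
G(14) = mex{2,2,1,1} = 0
G(15) = mex{2,2,2,1} = 0
G(16) = mex{0,2,2,2} = 1
G(17) = mex{0,2,2,2} = 1
G(18) = mex{0,0,2,2} = 1
G(19) = mex{0,0,0,2} = 1
G(20) = mex{1,0,0,0} = 2
G(21) = mex{1,0,0,0} = 2
G(22) = mex{1,1,0,0} = 2
G(23) = mex{1,1,1,0} = 2
G(24) = mex{2,1,1,1} = 0
G(25) = mex{2,1,1,1} = 0
G(26) = mex{2,2,1,1} = 0
G_A(26) = 0.
Heap B, S = {1, 2, 3, 5, 7}:
n :  0  1  2  3  4  5  6  7  8  9 10 11 12 13 14 15 16 17 18 19 20 21 22 23
G :  0  1  2  3  0  1  2  3  0  1  2  3  0  1  2  3  0  1  2  3  0  1  2  3
G_B(23) = 3.
Combined Grundy value = 0 ⊕ 3 = 3.

3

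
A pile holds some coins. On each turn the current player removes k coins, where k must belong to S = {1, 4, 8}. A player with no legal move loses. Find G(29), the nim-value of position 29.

0

G(0) = 0
G(1) = mex{0} = 1
G(2) = mex{1} = 0
G(3) = mex{0} = 1
G(4) = mex{1,0} = 2
G(5) = mex{2,1} = 0
G(6) = mex{0,0} = 1
G(7) = mex{1,1} = 0
G(8) = mex{0,2,0} = 1
G(9) = mex{1,0,1} = 2
G(10) = mex{2,1,0} = 3
G(11) = mex{3,0,1} = 2
G(12) = mex{2,1,2} = 0
G(13) = mex{0,2,0} = 1
G(14) = mex{1,3,1} = 0
G(15) = mex{0,2,0} = 1
G(16) = mex{1,0,1} = 2
G(17) = mex{2,1,2} = 0
G(18) = mex{0,0,3} = 1
G(19) = mex{1,1,2} = 0
G(20) = mex{0,2,0} = 1
G(21) = mex{1,0,1} = 2
G(22) = mex{2,1,0} = 3
G(23) = mex{3,0,1} = 2
G(24) = mex{2,1,2} = 0
G(25) = mex{0,2,0} = 1
G(26) = mex{1,3,1} = 0
G(27) = mex{0,2,0} = 1
G(28) = mex{1,0,1} = 2
G(29) = mex{2,1,2} = 0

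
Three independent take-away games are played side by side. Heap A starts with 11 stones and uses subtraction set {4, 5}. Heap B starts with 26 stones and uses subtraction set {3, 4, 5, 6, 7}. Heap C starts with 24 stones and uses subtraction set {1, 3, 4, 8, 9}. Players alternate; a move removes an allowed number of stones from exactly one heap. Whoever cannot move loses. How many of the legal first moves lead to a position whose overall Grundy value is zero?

5

Heap A, S = {4, 5}:
G(0) = 0
G(1) = mex{} = 0
G(2) = mex{} = 0
G(3) = mex{} = 0
G(4) = mex{0} = 1
G(5) = mex{0,0} = 1
G(6) = mex{0,0} = 1
G(7) = mex{0,0} = 1
G(8) = mex{1,0} = 2
G(9) = mex{1,1} = 0
G(10) = mex{1,1} = 0
G(11) = mex{1,1} = 0
G_A(11) = 0.
Heap B, S = {3, 4, 5, 6, 7}:
n :  0  1  2  3  4  5  6  7  8  9 10 11 12 13 14 15 16 17 18 19 20 21 22 23 24 25 26
G :  0  0  0  1  1  1  2  2  2  3  0  0  0  1  1  1  2  2  2  3  0  0  0  1  1  1  2
G_B(26) = 2.
Heap C, S = {1, 3, 4, 8, 9}:
G(0) = 0
G(1) = mex{0} = 1
G(2) = mex{1} = 0
G(3) = mex{0,0} = 1
G(4) = mex{1,1,0} = 2
G(5) = mex{2,0,1} = 3
G(6) = mex{3,1,0} = 2
G(7) = mex{2,2,1} = 0
G(8) = mex{0,3,2,0} = 1
G(9) = mex{1,2,3,1,0} = 4
G(10) = mex{4,0,2,0,1} = 3
G(11) = mex{3,1,0,1,0} = 2
G(12) = mex{2,4,1,2,1} = 0
G(13) = mex{0,3,4,3,2} = 1
G(14) = mex{1,2,3,2,3} = 0
G(15) = mex{0,0,2,0,2} = 1
G(16) = mex{1,1,0,1,0} = 2
G(17) = mex{2,0,1,4,1} = 3
G(18) = mex{3,1,0,3,4} = 2
G(19) = mex{2,2,1,2,3} = 0
G(20) = mex{0,3,2,0,2} = 1
G(21) = mex{1,2,3,1,0} = 4
G(22) = mex{4,0,2,0,1} = 3
G(23) = mex{3,1,0,1,0} = 2
G(24) = mex{2,4,1,2,1} = 0
G_C(24) = 0.
Combined Grundy value = 0 ⊕ 2 ⊕ 0 = 2.
A winning move leaves total XOR = 0, i.e. changes one component's Grundy value g to g ⊕ X where X is the current total.
Heap A: need g' = 0⊕2 = 2. Options: 11−4→G=1, 11−5→G=1. Hits: 0.
Heap B: need g' = 2⊕2 = 0. Options: 26−3→G=1, 26−4→G=0, 26−5→G=0, 26−6→G=0, 26−7→G=3. Hits: 3.
Heap C: need g' = 0⊕2 = 2. Options: 24−1→G=2, 24−3→G=4, 24−4→G=1, 24−8→G=2, 24−9→G=1. Hits: 2.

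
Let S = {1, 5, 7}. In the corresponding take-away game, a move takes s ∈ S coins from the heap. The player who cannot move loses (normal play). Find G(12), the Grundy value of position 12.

0

n :  0  1  2  3  4  5  6  7  8  9 10 11 12
G :  0  1  0  1  0  1  0  1  0  1  0  1  0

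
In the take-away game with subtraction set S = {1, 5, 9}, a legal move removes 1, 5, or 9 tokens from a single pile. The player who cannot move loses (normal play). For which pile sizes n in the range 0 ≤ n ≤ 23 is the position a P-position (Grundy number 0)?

0, 2, 4, 6, 8, 10, 12, 14, 16, 18, 20, 22

G(0) = 0
G(1) = mex{0} = 1
G(2) = mex{1} = 0
G(3) = mex{0} = 1
G(4) = mex{1} = 0
G(5) = mex{0,0} = 1
G(6) = mex{1,1} = 0
G(7) = mex{0,0} = 1
G(8) = mex{1,1} = 0
G(9) = mex{0,0,0} = 1
G(10) = mex{1,1,1} = 0
G(11) = mex{0,0,0} = 1
G(12) = mex{1,1,1} = 0
G(13) = mex{0,0,0} = 1
G(14) = mex{1,1,1} = 0
G(15) = mex{0,0,0} = 1
G(16) = mex{1,1,1} = 0
G(17) = mex{0,0,0} = 1
G(18) = mex{1,1,1} = 0
G(19) = mex{0,0,0} = 1
G(20) = mex{1,1,1} = 0
G(21) = mex{0,0,0} = 1
G(22) = mex{1,1,1} = 0
G(23) = mex{0,0,0} = 1
P-positions are exactly the n with G(n) = 0.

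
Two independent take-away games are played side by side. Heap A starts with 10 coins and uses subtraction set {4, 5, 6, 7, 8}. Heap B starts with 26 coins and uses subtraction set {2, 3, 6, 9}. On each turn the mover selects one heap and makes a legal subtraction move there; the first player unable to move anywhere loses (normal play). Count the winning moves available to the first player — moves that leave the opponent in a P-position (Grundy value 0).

4

Heap A, S = {4, 5, 6, 7, 8}:
G(0) = 0
G(1) = mex{} = 0
G(2) = mex{} = 0
G(3) = mex{} = 0
G(4) = mex{0} = 1
G(5) = mex{0,0} = 1
G(6) = mex{0,0,0} = 1
G(7) = mex{0,0,0,0} = 1
G(8) = mex{1,0,0,0,0} = 2
G(9) = mex{1,1,0,0,0} = 2
G(10) = mex{1,1,1,0,0} = 2
G_A(10) = 2.
Heap B, S = {2, 3, 6, 9}:
G(0) = 0
G(1) = mex{} = 0
G(2) = mex{0} = 1
G(3) = mex{0,0} = 1
G(4) = mex{1,0} = 2
G(5) = mex{1,1} = 0
G(6) = mex{2,1,0} = 3
G(7) = mex{0,2,0} = 1
G(8) = mex{3,0,1} = 2
G(9) = mex{1,3,1,0} = 2
G(10) = mex{2,1,2,0} = 3
G(11) = mex{2,2,0,1} = 3
G(12) = mex{3,2,3,1} = 0
G(13) = mex{3,3,1,2} = 0
G(14) = mex{0,3,2,0} = 1
G(15) = mex{0,0,2,3} = 1
G(16) = mex{1,0,3,1} = 2
G(17) = mex{1,1,3,2} = 0
G(18) = mex{2,1,0,2} = 3
G(19) = mex{0,2,0,3} = 1
G(20) = mex{3,0,1,3} = 2
G(21) = mex{1,3,1,0} = 2
G(22) = mex{2,1,2,0} = 3
G(23) = mex{2,2,0,1} = 3
G(24) = mex{3,2,3,1} = 0
G(25) = mex{3,3,1,2} = 0
G(26) = mex{0,3,2,0} = 1
G_B(26) = 1.
Combined Grundy value = 2 ⊕ 1 = 3.
A winning move leaves total XOR = 0, i.e. changes one component's Grundy value g to g ⊕ X where X is the current total.
Heap A: need g' = 2⊕3 = 1. Options: 10−4→G=1, 10−5→G=1, 10−6→G=1, 10−7→G=0, 10−8→G=0. Hits: 3.
Heap B: need g' = 1⊕3 = 2. Options: 26−2→G=0, 26−3→G=3, 26−6→G=2, 26−9→G=0. Hits: 1.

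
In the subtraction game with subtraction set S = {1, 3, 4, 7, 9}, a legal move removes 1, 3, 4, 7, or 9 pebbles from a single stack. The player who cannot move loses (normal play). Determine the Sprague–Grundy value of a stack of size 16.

n :  0  1  2  3  4  5  6  7  8  9 10 11 12 13 14 15 16
G :  0  1  0  1  2  3  2  3  0  1  0  1  2  3  2  3  0

0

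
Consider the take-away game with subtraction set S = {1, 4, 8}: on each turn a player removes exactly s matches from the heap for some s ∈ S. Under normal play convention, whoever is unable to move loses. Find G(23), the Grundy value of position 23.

2

n :  0  1  2  3  4  5  6  7  8  9 10 11 12 13 14 15 16 17 18 19 20 21 22 23
G :  0  1  0  1  2  0  1  0  1  2  3  2  0  1  0  1  2  0  1  0  1  2  3  2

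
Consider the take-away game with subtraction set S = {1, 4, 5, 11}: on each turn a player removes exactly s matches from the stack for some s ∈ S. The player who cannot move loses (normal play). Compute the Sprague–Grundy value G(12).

2

G(0) = 0
G(1) = mex{0} = 1
G(2) = mex{1} = 0
G(3) = mex{0} = 1
G(4) = mex{1,0} = 2
G(5) = mex{2,1,0} = 3
G(6) = mex{3,0,1} = 2
G(7) = mex{2,1,0} = 3
G(8) = mex{3,2,1} = 0
G(9) = mex{0,3,2} = 1
G(10) = mex{1,2,3} = 0
G(11) = mex{0,3,2,0} = 1
G(12) = mex{1,0,3,1} = 2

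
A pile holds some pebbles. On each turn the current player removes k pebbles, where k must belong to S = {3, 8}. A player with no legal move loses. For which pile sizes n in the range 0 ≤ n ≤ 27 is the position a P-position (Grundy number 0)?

G(0) = 0
G(1) = mex{} = 0
G(2) = mex{} = 0
G(3) = mex{0} = 1
G(4) = mex{0} = 1
G(5) = mex{0} = 1
G(6) = mex{1} = 0
G(7) = mex{1} = 0
G(8) = mex{1,0} = 2
G(9) = mex{0,0} = 1
G(10) = mex{0,0} = 1
G(11) = mex{2,1} = 0
G(12) = mex{1,1} = 0
G(13) = mex{1,1} = 0
G(14) = mex{0,0} = 1
G(15) = mex{0,0} = 1
G(16) = mex{0,2} = 1
G(17) = mex{1,1} = 0
G(18) = mex{1,1} = 0
G(19) = mex{1,0} = 2
G(20) = mex{0,0} = 1
G(21) = mex{0,0} = 1
G(22) = mex{2,1} = 0
G(23) = mex{1,1} = 0
G(24) = mex{1,1} = 0
G(25) = mex{0,0} = 1
G(26) = mex{0,0} = 1
G(27) = mex{0,2} = 1
P-positions are exactly the n with G(n) = 0.

0, 1, 2, 6, 7, 11, 12, 13, 17, 18, 22, 23, 24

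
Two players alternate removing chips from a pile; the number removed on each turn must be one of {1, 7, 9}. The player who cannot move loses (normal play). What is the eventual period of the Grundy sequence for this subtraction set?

2

G(0) = 0
G(1) = mex{0} = 1
G(2) = mex{1} = 0
G(3) = mex{0} = 1
G(4) = mex{1} = 0
G(5) = mex{0} = 1
G(6) = mex{1} = 0
G(7) = mex{0,0} = 1
G(8) = mex{1,1} = 0
G(9) = mex{0,0,0} = 1
G(10) = mex{1,1,1} = 0
G(11) = mex{0,0,0} = 1
G(12) = mex{1,1,1} = 0
G(13) = mex{0,0,0} = 1
G(14) = mex{1,1,1} = 0
G(n+2) = G(n) holds for n = 0,…,8 (a full window of length max(S) = 9), so the sequence is purely periodic with period 2.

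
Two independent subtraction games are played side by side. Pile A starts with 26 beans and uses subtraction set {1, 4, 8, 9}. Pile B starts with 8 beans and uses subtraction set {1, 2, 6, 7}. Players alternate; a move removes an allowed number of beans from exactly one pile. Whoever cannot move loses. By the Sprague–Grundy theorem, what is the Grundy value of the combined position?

2

Pile A, S = {1, 4, 8, 9}:
n :  0  1  2  3  4  5  6  7  8  9 10 11 12 13 14 15 16 17 18 19 20 21 22 23 24 25 26
G :  0  1  0  1  2  0  1  0  1  2  3  2  0  1  2  3  2  0  1  0  1  2  0  1  0  1  2
G_A(26) = 2.
Pile B, S = {1, 2, 6, 7}:
n : 0 1 2 3 4 5 6 7 8
G : 0 1 2 0 1 2 3 4 0
G_B(8) = 0.
Combined Grundy value = 2 ⊕ 0 = 2.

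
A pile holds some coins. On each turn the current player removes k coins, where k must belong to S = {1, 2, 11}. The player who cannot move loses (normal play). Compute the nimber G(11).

2

n :  0  1  2  3  4  5  6  7  8  9 10 11
G :  0  1  2  0  1  2  0  1  2  0  1  2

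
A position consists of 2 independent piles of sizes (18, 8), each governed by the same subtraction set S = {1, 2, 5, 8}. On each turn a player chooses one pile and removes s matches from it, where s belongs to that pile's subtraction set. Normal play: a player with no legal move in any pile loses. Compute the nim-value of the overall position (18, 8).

All piles use S = {1, 2, 5, 8}:
n :  0  1  2  3  4  5  6  7  8  9 10 11 12 13 14 15 16 17 18
G :  0  1  2  0  1  2  0  1  2  0  1  2  0  1  2  0  1  2  0
Pile A: G(18) = 0.
Pile B: G(8) = 2.
Combined Grundy value = 0 ⊕ 2 = 2.

2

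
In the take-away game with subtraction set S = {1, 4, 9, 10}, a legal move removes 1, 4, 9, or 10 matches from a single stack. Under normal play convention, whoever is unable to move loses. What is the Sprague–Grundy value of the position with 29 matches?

G(0) = 0
G(1) = mex{0} = 1
G(2) = mex{1} = 0
G(3) = mex{0} = 1
G(4) = mex{1,0} = 2
G(5) = mex{2,1} = 0
G(6) = mex{0,0} = 1
G(7) = mex{1,1} = 0
G(8) = mex{0,2} = 1
G(9) = mex{1,0,0} = 2
G(10) = mex{2,1,1,0} = 3
G(11) = mex{3,0,0,1} = 2
G(12) = mex{2,1,1,0} = 3
G(13) = mex{3,2,2,1} = 0
G(14) = mex{0,3,0,2} = 1
G(15) = mex{1,2,1,0} = 3
G(16) = mex{3,3,0,1} = 2
G(17) = mex{2,0,1,0} = 3
G(18) = mex{3,1,2,1} = 0
G(19) = mex{0,3,3,2} = 1
G(20) = mex{1,2,2,3} = 0
G(21) = mex{0,3,3,2} = 1
G(22) = mex{1,0,0,3} = 2
G(23) = mex{2,1,1,0} = 3
G(24) = mex{3,0,3,1} = 2
G(25) = mex{2,1,2,3} = 0
G(26) = mex{0,2,3,2} = 1
G(27) = mex{1,3,0,3} = 2
G(28) = mex{2,2,1,0} = 3
G(29) = mex{3,0,0,1} = 2

2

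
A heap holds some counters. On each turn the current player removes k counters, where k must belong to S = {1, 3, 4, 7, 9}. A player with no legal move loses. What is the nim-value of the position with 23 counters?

3

G(0) = 0
G(1) = mex{0} = 1
G(2) = mex{1} = 0
G(3) = mex{0,0} = 1
G(4) = mex{1,1,0} = 2
G(5) = mex{2,0,1} = 3
G(6) = mex{3,1,0} = 2
G(7) = mex{2,2,1,0} = 3
G(8) = mex{3,3,2,1} = 0
G(9) = mex{0,2,3,0,0} = 1
G(10) = mex{1,3,2,1,1} = 0
G(11) = mex{0,0,3,2,0} = 1
G(12) = mex{1,1,0,3,1} = 2
G(13) = mex{2,0,1,2,2} = 3
G(14) = mex{3,1,0,3,3} = 2
G(15) = mex{2,2,1,0,2} = 3
G(16) = mex{3,3,2,1,3} = 0
G(17) = mex{0,2,3,0,0} = 1
G(18) = mex{1,3,2,1,1} = 0
G(19) = mex{0,0,3,2,0} = 1
G(20) = mex{1,1,0,3,1} = 2
G(21) = mex{2,0,1,2,2} = 3
G(22) = mex{3,1,0,3,3} = 2
G(23) = mex{2,2,1,0,2} = 3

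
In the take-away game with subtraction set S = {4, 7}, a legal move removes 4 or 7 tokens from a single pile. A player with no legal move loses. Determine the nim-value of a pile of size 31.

2

G(0) = 0
G(1) = mex{} = 0
G(2) = mex{} = 0
G(3) = mex{} = 0
G(4) = mex{0} = 1
G(5) = mex{0} = 1
G(6) = mex{0} = 1
G(7) = mex{0,0} = 1
G(8) = mex{1,0} = 2
G(9) = mex{1,0} = 2
G(10) = mex{1,0} = 2
G(11) = mex{1,1} = 0
G(12) = mex{2,1} = 0
G(13) = mex{2,1} = 0
G(14) = mex{2,1} = 0
G(15) = mex{0,2} = 1
G(16) = mex{0,2} = 1
G(17) = mex{0,2} = 1
G(18) = mex{0,0} = 1
G(19) = mex{1,0} = 2
G(20) = mex{1,0} = 2
G(21) = mex{1,0} = 2
G(22) = mex{1,1} = 0
G(23) = mex{2,1} = 0
G(24) = mex{2,1} = 0
G(25) = mex{2,1} = 0
G(26) = mex{0,2} = 1
G(27) = mex{0,2} = 1
G(28) = mex{0,2} = 1
G(29) = mex{0,0} = 1
G(30) = mex{1,0} = 2
G(31) = mex{1,0} = 2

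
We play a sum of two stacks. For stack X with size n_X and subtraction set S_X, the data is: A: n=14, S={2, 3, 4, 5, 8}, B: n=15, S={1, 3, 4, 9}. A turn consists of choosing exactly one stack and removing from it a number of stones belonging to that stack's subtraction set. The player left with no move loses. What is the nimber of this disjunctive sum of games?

Stack A, S = {2, 3, 4, 5, 8}:
G(0) = 0
G(1) = mex{} = 0
G(2) = mex{0} = 1
G(3) = mex{0,0} = 1
G(4) = mex{1,0,0} = 2
G(5) = mex{1,1,0,0} = 2
G(6) = mex{2,1,1,0} = 3
G(7) = mex{2,2,1,1} = 0
G(8) = mex{3,2,2,1,0} = 4
G(9) = mex{0,3,2,2,0} = 1
G(10) = mex{4,0,3,2,1} = 5
G(11) = mex{1,4,0,3,1} = 2
G(12) = mex{5,1,4,0,2} = 3
G(13) = mex{2,5,1,4,2} = 0
G(14) = mex{3,2,5,1,3} = 0
G_A(14) = 0.
Stack B, S = {1, 3, 4, 9}:
n :  0  1  2  3  4  5  6  7  8  9 10 11 12 13 14 15
G :  0  1  0  1  2  3  2  0  1  4  3  2  0  1  0  1
G_B(15) = 1.
Combined Grundy value = 0 ⊕ 1 = 1.

1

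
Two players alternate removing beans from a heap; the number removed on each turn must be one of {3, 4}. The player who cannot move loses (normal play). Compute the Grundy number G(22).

n :  0  1  2  3  4  5  6  7  8  9 10 11 12 13 14 15 16 17 18 19 20 21 22
G :  0  0  0  1  1  1  2  0  0  0  1  1  1  2  0  0  0  1  1  1  2  0  0

0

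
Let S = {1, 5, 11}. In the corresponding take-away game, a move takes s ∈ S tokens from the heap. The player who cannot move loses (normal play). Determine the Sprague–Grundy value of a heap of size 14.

0

G(0) = 0
G(1) = mex{0} = 1
G(2) = mex{1} = 0
G(3) = mex{0} = 1
G(4) = mex{1} = 0
G(5) = mex{0,0} = 1
G(6) = mex{1,1} = 0
G(7) = mex{0,0} = 1
G(8) = mex{1,1} = 0
G(9) = mex{0,0} = 1
G(10) = mex{1,1} = 0
G(11) = mex{0,0,0} = 1
G(12) = mex{1,1,1} = 0
G(13) = mex{0,0,0} = 1
G(14) = mex{1,1,1} = 0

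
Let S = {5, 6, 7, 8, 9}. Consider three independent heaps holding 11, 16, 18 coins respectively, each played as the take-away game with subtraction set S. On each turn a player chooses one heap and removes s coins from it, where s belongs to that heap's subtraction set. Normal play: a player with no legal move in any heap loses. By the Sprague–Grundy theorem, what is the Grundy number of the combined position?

All heaps use S = {5, 6, 7, 8, 9}:
n :  0  1  2  3  4  5  6  7  8  9 10 11 12 13 14 15 16 17 18
G :  0  0  0  0  0  1  1  1  1  1  2  2  2  2  0  0  0  0  0
Heap A: G(11) = 2.
Heap B: G(16) = 0.
Heap C: G(18) = 0.
Combined Grundy value = 2 ⊕ 0 ⊕ 0 = 2.

2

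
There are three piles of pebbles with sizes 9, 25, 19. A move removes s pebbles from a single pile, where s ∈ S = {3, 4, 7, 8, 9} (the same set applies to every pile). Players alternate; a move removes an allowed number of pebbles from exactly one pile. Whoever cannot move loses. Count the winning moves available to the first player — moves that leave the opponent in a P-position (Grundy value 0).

All piles use S = {3, 4, 7, 8, 9}:
G(0) = 0
G(1) = mex{} = 0
G(2) = mex{} = 0
G(3) = mex{0} = 1
G(4) = mex{0,0} = 1
G(5) = mex{0,0} = 1
G(6) = mex{1,0} = 2
G(7) = mex{1,1,0} = 2
G(8) = mex{1,1,0,0} = 2
G(9) = mex{2,1,0,0,0} = 3
G(10) = mex{2,2,1,0,0} = 3
G(11) = mex{2,2,1,1,0} = 3
G(12) = mex{3,2,1,1,1} = 0
G(13) = mex{3,3,2,1,1} = 0
G(14) = mex{3,3,2,2,1} = 0
G(15) = mex{0,3,2,2,2} = 1
G(16) = mex{0,0,3,2,2} = 1
G(17) = mex{0,0,3,3,2} = 1
G(18) = mex{1,0,3,3,3} = 2
G(19) = mex{1,1,0,3,3} = 2
G(20) = mex{1,1,0,0,3} = 2
G(21) = mex{2,1,0,0,0} = 3
G(22) = mex{2,2,1,0,0} = 3
G(23) = mex{2,2,1,1,0} = 3
G(24) = mex{3,2,1,1,1} = 0
G(25) = mex{3,3,2,1,1} = 0
Pile A: G(9) = 3.
Pile B: G(25) = 0.
Pile C: G(19) = 2.
Combined Grundy value = 3 ⊕ 0 ⊕ 2 = 1.
A winning move leaves total XOR = 0, i.e. changes one component's Grundy value g to g ⊕ X where X is the current total.
Pile A: need g' = 3⊕1 = 2. Options: 9−3→G=2, 9−4→G=1, 9−7→G=0, 9−8→G=0, 9−9→G=0. Hits: 1.
Pile B: need g' = 0⊕1 = 1. Options: 25−3→G=3, 25−4→G=3, 25−7→G=2, 25−8→G=1, 25−9→G=1. Hits: 2.
Pile C: need g' = 2⊕1 = 3. Options: 19−3→G=1, 19−4→G=1, 19−7→G=0, 19−8→G=3, 19−9→G=3. Hits: 2.

5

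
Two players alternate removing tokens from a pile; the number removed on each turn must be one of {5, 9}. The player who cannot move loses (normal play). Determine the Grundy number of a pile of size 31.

G(0) = 0
G(1) = mex{} = 0
G(2) = mex{} = 0
G(3) = mex{} = 0
G(4) = mex{} = 0
G(5) = mex{0} = 1
G(6) = mex{0} = 1
G(7) = mex{0} = 1
G(8) = mex{0} = 1
G(9) = mex{0,0} = 1
G(10) = mex{1,0} = 2
G(11) = mex{1,0} = 2
G(12) = mex{1,0} = 2
G(13) = mex{1,0} = 2
G(14) = mex{1,1} = 0
G(15) = mex{2,1} = 0
G(16) = mex{2,1} = 0
G(17) = mex{2,1} = 0
G(18) = mex{2,1} = 0
G(19) = mex{0,2} = 1
G(20) = mex{0,2} = 1
G(21) = mex{0,2} = 1
G(22) = mex{0,2} = 1
G(23) = mex{0,0} = 1
G(24) = mex{1,0} = 2
G(25) = mex{1,0} = 2
G(26) = mex{1,0} = 2
G(27) = mex{1,0} = 2
G(28) = mex{1,1} = 0
G(29) = mex{2,1} = 0
G(30) = mex{2,1} = 0
G(31) = mex{2,1} = 0

0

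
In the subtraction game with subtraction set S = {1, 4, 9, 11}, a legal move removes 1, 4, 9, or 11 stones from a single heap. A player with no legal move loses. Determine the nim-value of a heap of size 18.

1

G(0) = 0
G(1) = mex{0} = 1
G(2) = mex{1} = 0
G(3) = mex{0} = 1
G(4) = mex{1,0} = 2
G(5) = mex{2,1} = 0
G(6) = mex{0,0} = 1
G(7) = mex{1,1} = 0
G(8) = mex{0,2} = 1
G(9) = mex{1,0,0} = 2
G(10) = mex{2,1,1} = 0
G(11) = mex{0,0,0,0} = 1
G(12) = mex{1,1,1,1} = 0
G(13) = mex{0,2,2,0} = 1
G(14) = mex{1,0,0,1} = 2
G(15) = mex{2,1,1,2} = 0
G(16) = mex{0,0,0,0} = 1
G(17) = mex{1,1,1,1} = 0
G(18) = mex{0,2,2,0} = 1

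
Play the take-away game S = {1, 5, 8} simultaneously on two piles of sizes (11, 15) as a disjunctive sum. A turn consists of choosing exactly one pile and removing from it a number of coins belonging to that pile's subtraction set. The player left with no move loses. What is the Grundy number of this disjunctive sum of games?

All piles use S = {1, 5, 8}:
n :  0  1  2  3  4  5  6  7  8  9 10 11 12 13 14 15
G :  0  1  0  1  0  1  0  1  2  3  2  3  2  0  1  0
Pile A: G(11) = 3.
Pile B: G(15) = 0.
Combined Grundy value = 3 ⊕ 0 = 3.

3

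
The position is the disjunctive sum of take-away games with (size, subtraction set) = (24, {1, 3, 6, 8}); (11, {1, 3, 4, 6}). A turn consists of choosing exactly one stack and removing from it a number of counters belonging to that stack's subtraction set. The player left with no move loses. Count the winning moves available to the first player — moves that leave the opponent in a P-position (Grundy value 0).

Stack A, S = {1, 3, 6, 8}:
n :  0  1  2  3  4  5  6  7  8  9 10 11 12 13 14 15 16 17 18 19 20 21 22 23 24
G :  0  1  0  1  0  1  2  3  2  0  1  0  1  0  1  2  3  2  0  1  0  1  0  1  2
G_A(24) = 2.
Stack B, S = {1, 3, 4, 6}:
G(0) = 0
G(1) = mex{0} = 1
G(2) = mex{1} = 0
G(3) = mex{0,0} = 1
G(4) = mex{1,1,0} = 2
G(5) = mex{2,0,1} = 3
G(6) = mex{3,1,0,0} = 2
G(7) = mex{2,2,1,1} = 0
G(8) = mex{0,3,2,0} = 1
G(9) = mex{1,2,3,1} = 0
G(10) = mex{0,0,2,2} = 1
G(11) = mex{1,1,0,3} = 2
G_B(11) = 2.
Combined Grundy value = 2 ⊕ 2 = 0.
A winning move leaves total XOR = 0, i.e. changes one component's Grundy value g to g ⊕ X where X is the current total.
Stack A: target g' = 2⊕0 = 2, but every legal move changes the Grundy value (mex property), so 0 moves.
Stack B: target g' = 2⊕0 = 2, but every legal move changes the Grundy value (mex property), so 0 moves.

0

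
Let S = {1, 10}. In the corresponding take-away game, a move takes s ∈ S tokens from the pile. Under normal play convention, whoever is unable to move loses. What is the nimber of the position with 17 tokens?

0

G(0) = 0
G(1) = mex{0} = 1
G(2) = mex{1} = 0
G(3) = mex{0} = 1
G(4) = mex{1} = 0
G(5) = mex{0} = 1
G(6) = mex{1} = 0
G(7) = mex{0} = 1
G(8) = mex{1} = 0
G(9) = mex{0} = 1
G(10) = mex{1,0} = 2
G(11) = mex{2,1} = 0
G(12) = mex{0,0} = 1
G(13) = mex{1,1} = 0
G(14) = mex{0,0} = 1
G(15) = mex{1,1} = 0
G(16) = mex{0,0} = 1
G(17) = mex{1,1} = 0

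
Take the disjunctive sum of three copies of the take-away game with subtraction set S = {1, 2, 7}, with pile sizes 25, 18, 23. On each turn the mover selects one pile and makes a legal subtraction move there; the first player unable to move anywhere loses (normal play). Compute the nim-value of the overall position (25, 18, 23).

3

All piles use S = {1, 2, 7}:
n :  0  1  2  3  4  5  6  7  8  9 10 11 12 13 14 15 16 17 18 19 20 21 22 23 24 25
G :  0  1  2  0  1  2  0  1  2  0  1  2  0  1  2  0  1  2  0  1  2  0  1  2  0  1
Pile A: G(25) = 1.
Pile B: G(18) = 0.
Pile C: G(23) = 2.
Combined Grundy value = 1 ⊕ 0 ⊕ 2 = 3.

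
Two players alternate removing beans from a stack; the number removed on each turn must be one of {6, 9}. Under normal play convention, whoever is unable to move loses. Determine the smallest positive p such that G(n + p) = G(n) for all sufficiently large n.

15

n :  0  1  2  3  4  5  6  7  8  9 10 11 12 13 14 15 16 17 18 19 20 21 22 23 24 25 26 27 28 29 30 31
G :  0  0  0  0  0  0  1  1  1  1  1  1  2  2  2  0  0  0  0  0  0  1  1  1  1  1  1  2  2  2  0  0
G(n+15) = G(n) holds for n = 0,…,8 (a full window of length max(S) = 9), so the sequence is purely periodic with period 15.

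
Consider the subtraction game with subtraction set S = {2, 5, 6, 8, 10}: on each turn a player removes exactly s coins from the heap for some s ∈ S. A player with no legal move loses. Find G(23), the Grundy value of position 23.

3

n :  0  1  2  3  4  5  6  7  8  9 10 11 12 13 14 15 16 17 18 19 20 21 22 23
G :  0  0  1  1  0  2  1  3  2  2  3  3  2  0  3  1  0  0  1  1  0  2  1  3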